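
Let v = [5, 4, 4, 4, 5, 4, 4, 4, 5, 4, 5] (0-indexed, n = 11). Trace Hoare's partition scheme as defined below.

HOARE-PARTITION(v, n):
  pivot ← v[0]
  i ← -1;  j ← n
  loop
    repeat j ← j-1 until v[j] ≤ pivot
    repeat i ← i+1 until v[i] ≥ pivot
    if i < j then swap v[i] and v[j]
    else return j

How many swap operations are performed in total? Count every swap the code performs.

2

pivot = v[0] = 5; i = -1, j = 11
j→10 (v[10]=5≤5), i→0 (v[0]=5≥5); i<j, swap → [5, 4, 4, 4, 5, 4, 4, 4, 5, 4, 5]
j→9 (v[9]=4≤5), i→4 (v[4]=5≥5); i<j, swap → [5, 4, 4, 4, 4, 4, 4, 4, 5, 5, 5]
j→8, i→8; i≥j, return j=8. v = [5, 4, 4, 4, 4, 4, 4, 4, 5, 5, 5]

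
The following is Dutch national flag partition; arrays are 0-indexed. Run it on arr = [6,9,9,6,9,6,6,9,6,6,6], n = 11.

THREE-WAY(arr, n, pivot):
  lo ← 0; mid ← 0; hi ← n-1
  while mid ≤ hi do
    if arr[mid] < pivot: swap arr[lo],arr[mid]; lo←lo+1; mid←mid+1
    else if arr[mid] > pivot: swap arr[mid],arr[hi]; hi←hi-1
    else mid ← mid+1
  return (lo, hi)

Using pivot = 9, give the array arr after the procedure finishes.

[6,6,6,6,6,6,6,9,9,9,9]

lo=0 mid=0 hi=10
6<9: swap(0,0), lo=1 mid=1 ⇒ [6,9,9,6,9,6,6,9,6,6,6]
9=9: mid=2
9=9: mid=3
6<9: swap(1,3), lo=2 mid=4 ⇒ [6,6,9,9,9,6,6,9,6,6,6]
9=9: mid=5
6<9: swap(2,5), lo=3 mid=6 ⇒ [6,6,6,9,9,9,6,9,6,6,6]
6<9: swap(3,6), lo=4 mid=7 ⇒ [6,6,6,6,9,9,9,9,6,6,6]
9=9: mid=8
6<9: swap(4,8), lo=5 mid=9 ⇒ [6,6,6,6,6,9,9,9,9,6,6]
6<9: swap(5,9), lo=6 mid=10 ⇒ [6,6,6,6,6,6,9,9,9,9,6]
6<9: swap(6,10), lo=7 mid=11 ⇒ [6,6,6,6,6,6,6,9,9,9,9]
done. lo=7 hi=10; arr=[6,6,6,6,6,6,6,9,9,9,9]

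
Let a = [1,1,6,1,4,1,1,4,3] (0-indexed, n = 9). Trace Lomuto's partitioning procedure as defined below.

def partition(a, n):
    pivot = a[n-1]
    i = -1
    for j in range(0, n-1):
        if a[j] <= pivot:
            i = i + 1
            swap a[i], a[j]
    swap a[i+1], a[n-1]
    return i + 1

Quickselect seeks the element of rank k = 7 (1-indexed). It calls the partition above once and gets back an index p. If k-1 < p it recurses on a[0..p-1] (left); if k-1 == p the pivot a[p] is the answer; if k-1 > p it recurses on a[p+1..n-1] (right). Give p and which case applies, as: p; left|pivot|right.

pivot=3, i=-1
j=0: 1≤3, i=0, swap(0,0) ⇒ [1,1,6,1,4,1,1,4,3]
j=1: 1≤3, i=1, swap(1,1) ⇒ [1,1,6,1,4,1,1,4,3]
j=2: 6>3, skip
j=3: 1≤3, i=2, swap(2,3) ⇒ [1,1,1,6,4,1,1,4,3]
j=4: 4>3, skip
j=5: 1≤3, i=3, swap(3,5) ⇒ [1,1,1,1,4,6,1,4,3]
j=6: 1≤3, i=4, swap(4,6) ⇒ [1,1,1,1,1,6,4,4,3]
j=7: 4>3, skip
swap(5,8) ⇒ [1,1,1,1,1,3,4,4,6]; return 5
p = 5; k-1 = 6 > 5 ⇒ right

5; right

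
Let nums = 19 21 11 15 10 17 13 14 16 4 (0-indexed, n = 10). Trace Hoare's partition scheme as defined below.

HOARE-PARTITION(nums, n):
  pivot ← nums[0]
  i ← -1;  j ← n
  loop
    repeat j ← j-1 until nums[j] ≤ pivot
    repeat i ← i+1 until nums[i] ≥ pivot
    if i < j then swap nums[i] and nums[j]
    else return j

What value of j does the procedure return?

7

pivot=19
j stops at 9 (4), i stops at 0 (19); swap ⇒ 4 21 11 15 10 17 13 14 16 19
j stops at 8 (16), i stops at 1 (21); swap ⇒ 4 16 11 15 10 17 13 14 21 19
j stops at 7, i stops at 8; i≥j ⇒ return 7. nums=4 16 11 15 10 17 13 14 21 19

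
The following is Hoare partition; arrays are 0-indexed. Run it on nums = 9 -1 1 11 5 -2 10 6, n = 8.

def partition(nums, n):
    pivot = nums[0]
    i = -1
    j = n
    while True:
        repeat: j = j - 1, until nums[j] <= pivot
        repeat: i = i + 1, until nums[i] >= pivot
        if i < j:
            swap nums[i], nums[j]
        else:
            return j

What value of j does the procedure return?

4

pivot = nums[0] = 9; i = -1, j = 8
j→7 (nums[7]=6≤9), i→0 (nums[0]=9≥9); i<j, swap → 6 -1 1 11 5 -2 10 9
j→5 (nums[5]=-2≤9), i→3 (nums[3]=11≥9); i<j, swap → 6 -1 1 -2 5 11 10 9
j→4, i→5; i≥j, return j=4. nums = 6 -1 1 -2 5 11 10 9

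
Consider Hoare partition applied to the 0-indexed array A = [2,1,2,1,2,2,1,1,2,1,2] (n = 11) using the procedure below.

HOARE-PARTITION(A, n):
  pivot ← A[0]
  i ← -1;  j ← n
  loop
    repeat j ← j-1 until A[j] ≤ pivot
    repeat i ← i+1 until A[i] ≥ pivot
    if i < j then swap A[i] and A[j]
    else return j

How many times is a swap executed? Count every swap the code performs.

pivot=2
j stops at 10 (2), i stops at 0 (2); swap ⇒ [2,1,2,1,2,2,1,1,2,1,2]
j stops at 9 (1), i stops at 2 (2); swap ⇒ [2,1,1,1,2,2,1,1,2,2,2]
j stops at 8 (2), i stops at 4 (2); swap ⇒ [2,1,1,1,2,2,1,1,2,2,2]
j stops at 7 (1), i stops at 5 (2); swap ⇒ [2,1,1,1,2,1,1,2,2,2,2]
j stops at 6, i stops at 7; i≥j ⇒ return 6. A=[2,1,1,1,2,1,1,2,2,2,2]

4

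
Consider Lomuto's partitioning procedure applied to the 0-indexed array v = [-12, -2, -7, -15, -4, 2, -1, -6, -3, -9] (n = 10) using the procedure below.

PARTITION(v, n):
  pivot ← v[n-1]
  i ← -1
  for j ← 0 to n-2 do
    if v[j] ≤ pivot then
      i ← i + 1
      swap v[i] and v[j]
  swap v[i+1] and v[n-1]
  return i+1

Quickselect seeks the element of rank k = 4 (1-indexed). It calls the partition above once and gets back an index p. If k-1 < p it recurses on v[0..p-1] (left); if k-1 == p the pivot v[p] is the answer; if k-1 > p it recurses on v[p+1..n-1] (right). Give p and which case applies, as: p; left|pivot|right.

pivot = v[9] = -9; i = -1
j=0: v[0]=-12 ≤ -9 → i=0, swap v[0],v[0] (no change) → [-12, -2, -7, -15, -4, 2, -1, -6, -3, -9]
j=1: v[1]=-2 > -9 → no swap
j=2: v[2]=-7 > -9 → no swap
j=3: v[3]=-15 ≤ -9 → i=1, swap v[1],v[3] → [-12, -15, -7, -2, -4, 2, -1, -6, -3, -9]
j=4: v[4]=-4 > -9 → no swap
j=5: v[5]=2 > -9 → no swap
j=6: v[6]=-1 > -9 → no swap
j=7: v[7]=-6 > -9 → no swap
j=8: v[8]=-3 > -9 → no swap
final swap v[2],v[9] → [-12, -15, -9, -2, -4, 2, -1, -6, -3, -7]; return 2
p = 2; k-1 = 3 > 2 ⇒ right

2; right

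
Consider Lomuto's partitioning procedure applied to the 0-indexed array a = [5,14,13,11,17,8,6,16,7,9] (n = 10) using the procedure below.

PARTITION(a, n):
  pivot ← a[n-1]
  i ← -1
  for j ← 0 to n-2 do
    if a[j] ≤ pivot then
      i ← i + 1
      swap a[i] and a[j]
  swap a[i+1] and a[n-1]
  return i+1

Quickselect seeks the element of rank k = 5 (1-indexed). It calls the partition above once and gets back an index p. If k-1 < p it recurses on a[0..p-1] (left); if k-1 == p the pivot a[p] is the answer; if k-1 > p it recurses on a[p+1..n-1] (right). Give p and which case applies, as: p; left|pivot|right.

4; pivot

pivot=9, i=-1
j=0: 5≤9, i=0, swap(0,0) ⇒ [5,14,13,11,17,8,6,16,7,9]
j=1: 14>9, skip
j=2: 13>9, skip
j=3: 11>9, skip
j=4: 17>9, skip
j=5: 8≤9, i=1, swap(1,5) ⇒ [5,8,13,11,17,14,6,16,7,9]
j=6: 6≤9, i=2, swap(2,6) ⇒ [5,8,6,11,17,14,13,16,7,9]
j=7: 16>9, skip
j=8: 7≤9, i=3, swap(3,8) ⇒ [5,8,6,7,17,14,13,16,11,9]
swap(4,9) ⇒ [5,8,6,7,9,14,13,16,11,17]; return 4
p = 4; k-1 = 4 == 4 ⇒ pivot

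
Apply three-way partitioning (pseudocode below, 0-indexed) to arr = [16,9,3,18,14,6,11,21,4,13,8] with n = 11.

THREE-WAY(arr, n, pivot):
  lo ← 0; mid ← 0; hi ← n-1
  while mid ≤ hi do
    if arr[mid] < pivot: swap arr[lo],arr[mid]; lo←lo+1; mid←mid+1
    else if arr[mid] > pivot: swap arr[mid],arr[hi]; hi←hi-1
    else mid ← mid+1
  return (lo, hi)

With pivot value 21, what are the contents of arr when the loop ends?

[16,9,3,18,14,6,11,4,13,8,21]

pivot = 21; lo=0, mid=0, hi=10
arr[mid]=16<21: swap arr[0],arr[0]; lo=1,mid=1 → [16,9,3,18,14,6,11,21,4,13,8]
arr[mid]=9<21: swap arr[1],arr[1]; lo=2,mid=2 → [16,9,3,18,14,6,11,21,4,13,8]
arr[mid]=3<21: swap arr[2],arr[2]; lo=3,mid=3 → [16,9,3,18,14,6,11,21,4,13,8]
arr[mid]=18<21: swap arr[3],arr[3]; lo=4,mid=4 → [16,9,3,18,14,6,11,21,4,13,8]
arr[mid]=14<21: swap arr[4],arr[4]; lo=5,mid=5 → [16,9,3,18,14,6,11,21,4,13,8]
arr[mid]=6<21: swap arr[5],arr[5]; lo=6,mid=6 → [16,9,3,18,14,6,11,21,4,13,8]
arr[mid]=11<21: swap arr[6],arr[6]; lo=7,mid=7 → [16,9,3,18,14,6,11,21,4,13,8]
arr[mid]=21=21: mid=8
arr[mid]=4<21: swap arr[7],arr[8]; lo=8,mid=9 → [16,9,3,18,14,6,11,4,21,13,8]
arr[mid]=13<21: swap arr[8],arr[9]; lo=9,mid=10 → [16,9,3,18,14,6,11,4,13,21,8]
arr[mid]=8<21: swap arr[9],arr[10]; lo=10,mid=11 → [16,9,3,18,14,6,11,4,13,8,21]
end: lo=10, hi=10; arr = [16,9,3,18,14,6,11,4,13,8,21]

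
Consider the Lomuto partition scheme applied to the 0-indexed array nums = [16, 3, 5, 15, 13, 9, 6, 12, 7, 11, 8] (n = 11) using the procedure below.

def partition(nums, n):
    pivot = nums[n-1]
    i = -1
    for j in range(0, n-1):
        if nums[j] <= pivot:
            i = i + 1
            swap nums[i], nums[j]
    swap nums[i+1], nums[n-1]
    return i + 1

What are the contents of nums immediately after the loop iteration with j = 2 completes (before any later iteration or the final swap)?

[3, 5, 16, 15, 13, 9, 6, 12, 7, 11, 8]

pivot=8, i=-1
j=0: 16>8, skip
j=1: 3≤8, i=0, swap(0,1) ⇒ [3, 16, 5, 15, 13, 9, 6, 12, 7, 11, 8]
j=2: 5≤8, i=1, swap(1,2) ⇒ [3, 5, 16, 15, 13, 9, 6, 12, 7, 11, 8]
(after j=2) nums = [3, 5, 16, 15, 13, 9, 6, 12, 7, 11, 8]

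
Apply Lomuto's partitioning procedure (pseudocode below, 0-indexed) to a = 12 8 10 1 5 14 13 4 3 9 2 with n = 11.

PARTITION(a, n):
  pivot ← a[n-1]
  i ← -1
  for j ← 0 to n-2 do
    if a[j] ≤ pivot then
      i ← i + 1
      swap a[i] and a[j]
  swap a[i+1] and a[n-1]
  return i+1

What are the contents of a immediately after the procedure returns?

1 2 10 12 5 14 13 4 3 9 8

pivot = a[10] = 2; i = -1
j=0: a[0]=12 > 2 → no swap
j=1: a[1]=8 > 2 → no swap
j=2: a[2]=10 > 2 → no swap
j=3: a[3]=1 ≤ 2 → i=0, swap a[0],a[3] → 1 8 10 12 5 14 13 4 3 9 2
j=4: a[4]=5 > 2 → no swap
j=5: a[5]=14 > 2 → no swap
j=6: a[6]=13 > 2 → no swap
j=7: a[7]=4 > 2 → no swap
j=8: a[8]=3 > 2 → no swap
j=9: a[9]=9 > 2 → no swap
final swap a[1],a[10] → 1 2 10 12 5 14 13 4 3 9 8; return 1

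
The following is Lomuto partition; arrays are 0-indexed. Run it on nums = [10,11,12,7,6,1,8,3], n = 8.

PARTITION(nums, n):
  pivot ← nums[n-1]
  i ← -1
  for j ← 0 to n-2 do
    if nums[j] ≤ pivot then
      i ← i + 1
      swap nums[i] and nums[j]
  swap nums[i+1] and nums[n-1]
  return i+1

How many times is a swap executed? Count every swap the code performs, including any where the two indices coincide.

pivot=3, i=-1
j=0: 10>3, skip
j=1: 11>3, skip
j=2: 12>3, skip
j=3: 7>3, skip
j=4: 6>3, skip
j=5: 1≤3, i=0, swap(0,5) ⇒ [1,11,12,7,6,10,8,3]
j=6: 8>3, skip
swap(1,7) ⇒ [1,3,12,7,6,10,8,11]; return 1

2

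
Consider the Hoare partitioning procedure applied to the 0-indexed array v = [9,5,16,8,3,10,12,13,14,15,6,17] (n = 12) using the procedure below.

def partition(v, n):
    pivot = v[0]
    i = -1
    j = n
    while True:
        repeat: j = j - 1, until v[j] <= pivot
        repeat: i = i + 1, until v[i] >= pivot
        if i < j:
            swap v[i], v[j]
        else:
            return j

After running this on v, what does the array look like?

[6,5,3,8,16,10,12,13,14,15,9,17]

pivot = v[0] = 9; i = -1, j = 12
j→10 (v[10]=6≤9), i→0 (v[0]=9≥9); i<j, swap → [6,5,16,8,3,10,12,13,14,15,9,17]
j→4 (v[4]=3≤9), i→2 (v[2]=16≥9); i<j, swap → [6,5,3,8,16,10,12,13,14,15,9,17]
j→3, i→4; i≥j, return j=3. v = [6,5,3,8,16,10,12,13,14,15,9,17]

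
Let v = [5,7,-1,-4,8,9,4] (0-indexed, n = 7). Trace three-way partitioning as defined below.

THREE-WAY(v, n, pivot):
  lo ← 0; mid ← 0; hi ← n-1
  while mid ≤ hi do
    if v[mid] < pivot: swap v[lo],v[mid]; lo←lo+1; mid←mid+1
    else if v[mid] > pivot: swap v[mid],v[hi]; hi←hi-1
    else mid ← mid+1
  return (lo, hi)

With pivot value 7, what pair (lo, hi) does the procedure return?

pivot = 7; lo=0, mid=0, hi=6
v[mid]=5<7: swap v[0],v[0]; lo=1,mid=1 → [5,7,-1,-4,8,9,4]
v[mid]=7=7: mid=2
v[mid]=-1<7: swap v[1],v[2]; lo=2,mid=3 → [5,-1,7,-4,8,9,4]
v[mid]=-4<7: swap v[2],v[3]; lo=3,mid=4 → [5,-1,-4,7,8,9,4]
v[mid]=8>7: swap v[4],v[6]; hi=5 → [5,-1,-4,7,4,9,8]
v[mid]=4<7: swap v[3],v[4]; lo=4,mid=5 → [5,-1,-4,4,7,9,8]
v[mid]=9>7: swap v[5],v[5]; hi=4 → [5,-1,-4,4,7,9,8]
end: lo=4, hi=4; v = [5,-1,-4,4,7,9,8]

(4, 4)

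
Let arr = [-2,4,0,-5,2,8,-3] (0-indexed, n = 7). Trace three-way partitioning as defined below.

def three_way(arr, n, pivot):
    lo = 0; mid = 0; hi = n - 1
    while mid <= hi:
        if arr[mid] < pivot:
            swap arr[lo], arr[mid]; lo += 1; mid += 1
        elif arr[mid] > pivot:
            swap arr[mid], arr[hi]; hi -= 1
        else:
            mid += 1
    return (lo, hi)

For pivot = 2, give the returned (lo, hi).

(4, 4)

lo=0 mid=0 hi=6
-2<2: swap(0,0), lo=1 mid=1 ⇒ [-2,4,0,-5,2,8,-3]
4>2: swap(1,6), hi=5 ⇒ [-2,-3,0,-5,2,8,4]
-3<2: swap(1,1), lo=2 mid=2 ⇒ [-2,-3,0,-5,2,8,4]
0<2: swap(2,2), lo=3 mid=3 ⇒ [-2,-3,0,-5,2,8,4]
-5<2: swap(3,3), lo=4 mid=4 ⇒ [-2,-3,0,-5,2,8,4]
2=2: mid=5
8>2: swap(5,5), hi=4 ⇒ [-2,-3,0,-5,2,8,4]
done. lo=4 hi=4; arr=[-2,-3,0,-5,2,8,4]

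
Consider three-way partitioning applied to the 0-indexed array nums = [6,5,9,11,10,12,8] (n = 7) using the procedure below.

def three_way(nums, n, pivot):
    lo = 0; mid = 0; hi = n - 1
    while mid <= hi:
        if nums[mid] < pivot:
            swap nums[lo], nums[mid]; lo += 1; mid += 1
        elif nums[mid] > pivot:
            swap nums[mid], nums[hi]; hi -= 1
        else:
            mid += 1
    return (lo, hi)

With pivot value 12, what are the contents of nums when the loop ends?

pivot = 12; lo=0, mid=0, hi=6
nums[mid]=6<12: swap nums[0],nums[0]; lo=1,mid=1 → [6,5,9,11,10,12,8]
nums[mid]=5<12: swap nums[1],nums[1]; lo=2,mid=2 → [6,5,9,11,10,12,8]
nums[mid]=9<12: swap nums[2],nums[2]; lo=3,mid=3 → [6,5,9,11,10,12,8]
nums[mid]=11<12: swap nums[3],nums[3]; lo=4,mid=4 → [6,5,9,11,10,12,8]
nums[mid]=10<12: swap nums[4],nums[4]; lo=5,mid=5 → [6,5,9,11,10,12,8]
nums[mid]=12=12: mid=6
nums[mid]=8<12: swap nums[5],nums[6]; lo=6,mid=7 → [6,5,9,11,10,8,12]
end: lo=6, hi=6; nums = [6,5,9,11,10,8,12]

[6,5,9,11,10,8,12]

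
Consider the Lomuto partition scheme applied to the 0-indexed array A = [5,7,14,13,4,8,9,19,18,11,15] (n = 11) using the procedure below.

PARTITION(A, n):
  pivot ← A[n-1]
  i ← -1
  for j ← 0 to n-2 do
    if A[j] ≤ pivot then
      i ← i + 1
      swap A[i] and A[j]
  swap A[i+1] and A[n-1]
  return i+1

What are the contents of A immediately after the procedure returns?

[5,7,14,13,4,8,9,11,15,19,18]

pivot = A[10] = 15; i = -1
j=0: A[0]=5 ≤ 15 → i=0, swap A[0],A[0] (no change) → [5,7,14,13,4,8,9,19,18,11,15]
j=1: A[1]=7 ≤ 15 → i=1, swap A[1],A[1] (no change) → [5,7,14,13,4,8,9,19,18,11,15]
j=2: A[2]=14 ≤ 15 → i=2, swap A[2],A[2] (no change) → [5,7,14,13,4,8,9,19,18,11,15]
j=3: A[3]=13 ≤ 15 → i=3, swap A[3],A[3] (no change) → [5,7,14,13,4,8,9,19,18,11,15]
j=4: A[4]=4 ≤ 15 → i=4, swap A[4],A[4] (no change) → [5,7,14,13,4,8,9,19,18,11,15]
j=5: A[5]=8 ≤ 15 → i=5, swap A[5],A[5] (no change) → [5,7,14,13,4,8,9,19,18,11,15]
j=6: A[6]=9 ≤ 15 → i=6, swap A[6],A[6] (no change) → [5,7,14,13,4,8,9,19,18,11,15]
j=7: A[7]=19 > 15 → no swap
j=8: A[8]=18 > 15 → no swap
j=9: A[9]=11 ≤ 15 → i=7, swap A[7],A[9] → [5,7,14,13,4,8,9,11,18,19,15]
final swap A[8],A[10] → [5,7,14,13,4,8,9,11,15,19,18]; return 8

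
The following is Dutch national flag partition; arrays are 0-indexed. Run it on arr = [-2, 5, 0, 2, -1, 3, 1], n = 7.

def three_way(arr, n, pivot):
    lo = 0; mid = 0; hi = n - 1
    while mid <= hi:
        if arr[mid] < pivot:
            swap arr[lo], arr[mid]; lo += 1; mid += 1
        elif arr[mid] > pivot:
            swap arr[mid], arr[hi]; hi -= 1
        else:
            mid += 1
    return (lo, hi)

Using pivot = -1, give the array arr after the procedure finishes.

pivot = -1; lo=0, mid=0, hi=6
arr[mid]=-2<-1: swap arr[0],arr[0]; lo=1,mid=1 → [-2, 5, 0, 2, -1, 3, 1]
arr[mid]=5>-1: swap arr[1],arr[6]; hi=5 → [-2, 1, 0, 2, -1, 3, 5]
arr[mid]=1>-1: swap arr[1],arr[5]; hi=4 → [-2, 3, 0, 2, -1, 1, 5]
arr[mid]=3>-1: swap arr[1],arr[4]; hi=3 → [-2, -1, 0, 2, 3, 1, 5]
arr[mid]=-1=-1: mid=2
arr[mid]=0>-1: swap arr[2],arr[3]; hi=2 → [-2, -1, 2, 0, 3, 1, 5]
arr[mid]=2>-1: swap arr[2],arr[2]; hi=1 → [-2, -1, 2, 0, 3, 1, 5]
end: lo=1, hi=1; arr = [-2, -1, 2, 0, 3, 1, 5]

[-2, -1, 2, 0, 3, 1, 5]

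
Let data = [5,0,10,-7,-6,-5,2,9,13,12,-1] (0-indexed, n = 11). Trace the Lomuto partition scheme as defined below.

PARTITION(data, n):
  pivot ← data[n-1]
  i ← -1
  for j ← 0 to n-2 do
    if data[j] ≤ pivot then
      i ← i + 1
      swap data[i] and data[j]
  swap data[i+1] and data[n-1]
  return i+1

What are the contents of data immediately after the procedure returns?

[-7,-6,-5,-1,0,10,2,9,13,12,5]

pivot=-1, i=-1
j=0: 5>-1, skip
j=1: 0>-1, skip
j=2: 10>-1, skip
j=3: -7≤-1, i=0, swap(0,3) ⇒ [-7,0,10,5,-6,-5,2,9,13,12,-1]
j=4: -6≤-1, i=1, swap(1,4) ⇒ [-7,-6,10,5,0,-5,2,9,13,12,-1]
j=5: -5≤-1, i=2, swap(2,5) ⇒ [-7,-6,-5,5,0,10,2,9,13,12,-1]
j=6: 2>-1, skip
j=7: 9>-1, skip
j=8: 13>-1, skip
j=9: 12>-1, skip
swap(3,10) ⇒ [-7,-6,-5,-1,0,10,2,9,13,12,5]; return 3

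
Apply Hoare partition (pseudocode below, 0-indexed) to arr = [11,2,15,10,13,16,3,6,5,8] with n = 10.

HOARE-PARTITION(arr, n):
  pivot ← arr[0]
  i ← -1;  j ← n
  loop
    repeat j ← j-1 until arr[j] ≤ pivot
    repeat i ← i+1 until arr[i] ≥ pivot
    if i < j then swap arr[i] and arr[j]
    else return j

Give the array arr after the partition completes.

pivot = arr[0] = 11; i = -1, j = 10
j→9 (arr[9]=8≤11), i→0 (arr[0]=11≥11); i<j, swap → [8,2,15,10,13,16,3,6,5,11]
j→8 (arr[8]=5≤11), i→2 (arr[2]=15≥11); i<j, swap → [8,2,5,10,13,16,3,6,15,11]
j→7 (arr[7]=6≤11), i→4 (arr[4]=13≥11); i<j, swap → [8,2,5,10,6,16,3,13,15,11]
j→6 (arr[6]=3≤11), i→5 (arr[5]=16≥11); i<j, swap → [8,2,5,10,6,3,16,13,15,11]
j→5, i→6; i≥j, return j=5. arr = [8,2,5,10,6,3,16,13,15,11]

[8,2,5,10,6,3,16,13,15,11]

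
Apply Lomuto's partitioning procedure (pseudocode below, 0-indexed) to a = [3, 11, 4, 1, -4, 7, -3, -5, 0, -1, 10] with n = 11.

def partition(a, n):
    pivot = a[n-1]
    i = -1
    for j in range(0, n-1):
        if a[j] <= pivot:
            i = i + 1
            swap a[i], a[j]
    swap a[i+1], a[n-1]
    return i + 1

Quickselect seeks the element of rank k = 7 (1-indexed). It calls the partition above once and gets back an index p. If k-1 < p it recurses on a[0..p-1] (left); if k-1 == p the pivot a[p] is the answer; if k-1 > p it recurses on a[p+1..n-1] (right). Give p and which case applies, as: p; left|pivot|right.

pivot=10, i=-1
j=0: 3≤10, i=0, swap(0,0) ⇒ [3, 11, 4, 1, -4, 7, -3, -5, 0, -1, 10]
j=1: 11>10, skip
j=2: 4≤10, i=1, swap(1,2) ⇒ [3, 4, 11, 1, -4, 7, -3, -5, 0, -1, 10]
j=3: 1≤10, i=2, swap(2,3) ⇒ [3, 4, 1, 11, -4, 7, -3, -5, 0, -1, 10]
j=4: -4≤10, i=3, swap(3,4) ⇒ [3, 4, 1, -4, 11, 7, -3, -5, 0, -1, 10]
j=5: 7≤10, i=4, swap(4,5) ⇒ [3, 4, 1, -4, 7, 11, -3, -5, 0, -1, 10]
j=6: -3≤10, i=5, swap(5,6) ⇒ [3, 4, 1, -4, 7, -3, 11, -5, 0, -1, 10]
j=7: -5≤10, i=6, swap(6,7) ⇒ [3, 4, 1, -4, 7, -3, -5, 11, 0, -1, 10]
j=8: 0≤10, i=7, swap(7,8) ⇒ [3, 4, 1, -4, 7, -3, -5, 0, 11, -1, 10]
j=9: -1≤10, i=8, swap(8,9) ⇒ [3, 4, 1, -4, 7, -3, -5, 0, -1, 11, 10]
swap(9,10) ⇒ [3, 4, 1, -4, 7, -3, -5, 0, -1, 10, 11]; return 9
p = 9; k-1 = 6 < 9 ⇒ left

9; left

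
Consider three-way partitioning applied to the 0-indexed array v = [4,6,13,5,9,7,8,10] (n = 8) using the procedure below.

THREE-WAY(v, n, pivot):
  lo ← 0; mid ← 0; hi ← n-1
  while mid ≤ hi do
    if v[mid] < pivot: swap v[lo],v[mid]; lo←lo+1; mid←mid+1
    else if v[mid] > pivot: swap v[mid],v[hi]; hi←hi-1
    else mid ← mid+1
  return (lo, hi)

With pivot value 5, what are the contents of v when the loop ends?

lo=0 mid=0 hi=7
4<5: swap(0,0), lo=1 mid=1 ⇒ [4,6,13,5,9,7,8,10]
6>5: swap(1,7), hi=6 ⇒ [4,10,13,5,9,7,8,6]
10>5: swap(1,6), hi=5 ⇒ [4,8,13,5,9,7,10,6]
8>5: swap(1,5), hi=4 ⇒ [4,7,13,5,9,8,10,6]
7>5: swap(1,4), hi=3 ⇒ [4,9,13,5,7,8,10,6]
9>5: swap(1,3), hi=2 ⇒ [4,5,13,9,7,8,10,6]
5=5: mid=2
13>5: swap(2,2), hi=1 ⇒ [4,5,13,9,7,8,10,6]
done. lo=1 hi=1; v=[4,5,13,9,7,8,10,6]

[4,5,13,9,7,8,10,6]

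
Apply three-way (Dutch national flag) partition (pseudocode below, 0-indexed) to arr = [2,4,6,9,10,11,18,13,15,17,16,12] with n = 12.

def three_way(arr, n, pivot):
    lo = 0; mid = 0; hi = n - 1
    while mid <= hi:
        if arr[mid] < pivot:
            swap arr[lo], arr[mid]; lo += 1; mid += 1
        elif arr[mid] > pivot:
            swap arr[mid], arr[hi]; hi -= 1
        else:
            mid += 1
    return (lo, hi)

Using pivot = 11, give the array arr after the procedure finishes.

lo=0 mid=0 hi=11
2<11: swap(0,0), lo=1 mid=1 ⇒ [2,4,6,9,10,11,18,13,15,17,16,12]
4<11: swap(1,1), lo=2 mid=2 ⇒ [2,4,6,9,10,11,18,13,15,17,16,12]
6<11: swap(2,2), lo=3 mid=3 ⇒ [2,4,6,9,10,11,18,13,15,17,16,12]
9<11: swap(3,3), lo=4 mid=4 ⇒ [2,4,6,9,10,11,18,13,15,17,16,12]
10<11: swap(4,4), lo=5 mid=5 ⇒ [2,4,6,9,10,11,18,13,15,17,16,12]
11=11: mid=6
18>11: swap(6,11), hi=10 ⇒ [2,4,6,9,10,11,12,13,15,17,16,18]
12>11: swap(6,10), hi=9 ⇒ [2,4,6,9,10,11,16,13,15,17,12,18]
16>11: swap(6,9), hi=8 ⇒ [2,4,6,9,10,11,17,13,15,16,12,18]
17>11: swap(6,8), hi=7 ⇒ [2,4,6,9,10,11,15,13,17,16,12,18]
15>11: swap(6,7), hi=6 ⇒ [2,4,6,9,10,11,13,15,17,16,12,18]
13>11: swap(6,6), hi=5 ⇒ [2,4,6,9,10,11,13,15,17,16,12,18]
done. lo=5 hi=5; arr=[2,4,6,9,10,11,13,15,17,16,12,18]

[2,4,6,9,10,11,13,15,17,16,12,18]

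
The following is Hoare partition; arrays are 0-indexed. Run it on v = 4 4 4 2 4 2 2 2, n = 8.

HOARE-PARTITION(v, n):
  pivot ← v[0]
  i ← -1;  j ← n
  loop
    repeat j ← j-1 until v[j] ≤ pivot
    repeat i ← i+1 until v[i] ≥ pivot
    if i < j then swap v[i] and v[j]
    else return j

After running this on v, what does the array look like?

pivot = v[0] = 4; i = -1, j = 8
j→7 (v[7]=2≤4), i→0 (v[0]=4≥4); i<j, swap → 2 4 4 2 4 2 2 4
j→6 (v[6]=2≤4), i→1 (v[1]=4≥4); i<j, swap → 2 2 4 2 4 2 4 4
j→5 (v[5]=2≤4), i→2 (v[2]=4≥4); i<j, swap → 2 2 2 2 4 4 4 4
j→4, i→4; i≥j, return j=4. v = 2 2 2 2 4 4 4 4

2 2 2 2 4 4 4 4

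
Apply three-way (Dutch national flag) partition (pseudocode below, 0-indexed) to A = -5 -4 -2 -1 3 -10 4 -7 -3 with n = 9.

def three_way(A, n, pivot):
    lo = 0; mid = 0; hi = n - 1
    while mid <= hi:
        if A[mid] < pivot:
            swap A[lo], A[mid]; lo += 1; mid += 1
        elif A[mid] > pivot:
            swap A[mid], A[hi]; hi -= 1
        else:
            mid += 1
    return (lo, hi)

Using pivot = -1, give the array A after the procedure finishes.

lo=0 mid=0 hi=8
-5<-1: swap(0,0), lo=1 mid=1 ⇒ -5 -4 -2 -1 3 -10 4 -7 -3
-4<-1: swap(1,1), lo=2 mid=2 ⇒ -5 -4 -2 -1 3 -10 4 -7 -3
-2<-1: swap(2,2), lo=3 mid=3 ⇒ -5 -4 -2 -1 3 -10 4 -7 -3
-1=-1: mid=4
3>-1: swap(4,8), hi=7 ⇒ -5 -4 -2 -1 -3 -10 4 -7 3
-3<-1: swap(3,4), lo=4 mid=5 ⇒ -5 -4 -2 -3 -1 -10 4 -7 3
-10<-1: swap(4,5), lo=5 mid=6 ⇒ -5 -4 -2 -3 -10 -1 4 -7 3
4>-1: swap(6,7), hi=6 ⇒ -5 -4 -2 -3 -10 -1 -7 4 3
-7<-1: swap(5,6), lo=6 mid=7 ⇒ -5 -4 -2 -3 -10 -7 -1 4 3
done. lo=6 hi=6; A=-5 -4 -2 -3 -10 -7 -1 4 3

-5 -4 -2 -3 -10 -7 -1 4 3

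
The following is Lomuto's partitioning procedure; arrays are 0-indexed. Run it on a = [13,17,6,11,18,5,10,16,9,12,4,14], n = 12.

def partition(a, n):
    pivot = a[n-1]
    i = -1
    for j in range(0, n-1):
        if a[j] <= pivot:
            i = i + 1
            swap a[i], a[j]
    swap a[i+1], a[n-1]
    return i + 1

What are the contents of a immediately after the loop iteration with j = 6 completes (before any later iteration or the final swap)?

[13,6,11,5,10,17,18,16,9,12,4,14]

pivot=14, i=-1
j=0: 13≤14, i=0, swap(0,0) ⇒ [13,17,6,11,18,5,10,16,9,12,4,14]
j=1: 17>14, skip
j=2: 6≤14, i=1, swap(1,2) ⇒ [13,6,17,11,18,5,10,16,9,12,4,14]
j=3: 11≤14, i=2, swap(2,3) ⇒ [13,6,11,17,18,5,10,16,9,12,4,14]
j=4: 18>14, skip
j=5: 5≤14, i=3, swap(3,5) ⇒ [13,6,11,5,18,17,10,16,9,12,4,14]
j=6: 10≤14, i=4, swap(4,6) ⇒ [13,6,11,5,10,17,18,16,9,12,4,14]
(after j=6) a = [13,6,11,5,10,17,18,16,9,12,4,14]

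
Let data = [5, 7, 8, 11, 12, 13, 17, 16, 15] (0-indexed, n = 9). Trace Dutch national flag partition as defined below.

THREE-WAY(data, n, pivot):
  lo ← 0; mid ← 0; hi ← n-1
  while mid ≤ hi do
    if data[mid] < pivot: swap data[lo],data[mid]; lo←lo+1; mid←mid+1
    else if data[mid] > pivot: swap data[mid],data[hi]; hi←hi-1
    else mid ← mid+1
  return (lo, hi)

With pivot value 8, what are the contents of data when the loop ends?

[5, 7, 8, 12, 13, 17, 16, 15, 11]

pivot = 8; lo=0, mid=0, hi=8
data[mid]=5<8: swap data[0],data[0]; lo=1,mid=1 → [5, 7, 8, 11, 12, 13, 17, 16, 15]
data[mid]=7<8: swap data[1],data[1]; lo=2,mid=2 → [5, 7, 8, 11, 12, 13, 17, 16, 15]
data[mid]=8=8: mid=3
data[mid]=11>8: swap data[3],data[8]; hi=7 → [5, 7, 8, 15, 12, 13, 17, 16, 11]
data[mid]=15>8: swap data[3],data[7]; hi=6 → [5, 7, 8, 16, 12, 13, 17, 15, 11]
data[mid]=16>8: swap data[3],data[6]; hi=5 → [5, 7, 8, 17, 12, 13, 16, 15, 11]
data[mid]=17>8: swap data[3],data[5]; hi=4 → [5, 7, 8, 13, 12, 17, 16, 15, 11]
data[mid]=13>8: swap data[3],data[4]; hi=3 → [5, 7, 8, 12, 13, 17, 16, 15, 11]
data[mid]=12>8: swap data[3],data[3]; hi=2 → [5, 7, 8, 12, 13, 17, 16, 15, 11]
end: lo=2, hi=2; data = [5, 7, 8, 12, 13, 17, 16, 15, 11]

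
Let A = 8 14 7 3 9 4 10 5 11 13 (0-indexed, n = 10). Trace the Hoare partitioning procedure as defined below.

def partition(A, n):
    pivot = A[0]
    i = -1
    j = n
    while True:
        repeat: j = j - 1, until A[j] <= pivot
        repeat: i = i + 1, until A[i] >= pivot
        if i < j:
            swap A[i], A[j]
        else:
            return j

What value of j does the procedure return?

pivot = A[0] = 8; i = -1, j = 10
j→7 (A[7]=5≤8), i→0 (A[0]=8≥8); i<j, swap → 5 14 7 3 9 4 10 8 11 13
j→5 (A[5]=4≤8), i→1 (A[1]=14≥8); i<j, swap → 5 4 7 3 9 14 10 8 11 13
j→3, i→4; i≥j, return j=3. A = 5 4 7 3 9 14 10 8 11 13

3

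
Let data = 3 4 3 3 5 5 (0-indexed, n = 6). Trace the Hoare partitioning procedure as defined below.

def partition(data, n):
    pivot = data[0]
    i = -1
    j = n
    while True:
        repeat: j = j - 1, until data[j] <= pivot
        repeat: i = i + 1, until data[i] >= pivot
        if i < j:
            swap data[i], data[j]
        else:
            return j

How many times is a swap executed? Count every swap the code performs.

pivot = data[0] = 3; i = -1, j = 6
j→3 (data[3]=3≤3), i→0 (data[0]=3≥3); i<j, swap → 3 4 3 3 5 5
j→2 (data[2]=3≤3), i→1 (data[1]=4≥3); i<j, swap → 3 3 4 3 5 5
j→1, i→2; i≥j, return j=1. data = 3 3 4 3 5 5

2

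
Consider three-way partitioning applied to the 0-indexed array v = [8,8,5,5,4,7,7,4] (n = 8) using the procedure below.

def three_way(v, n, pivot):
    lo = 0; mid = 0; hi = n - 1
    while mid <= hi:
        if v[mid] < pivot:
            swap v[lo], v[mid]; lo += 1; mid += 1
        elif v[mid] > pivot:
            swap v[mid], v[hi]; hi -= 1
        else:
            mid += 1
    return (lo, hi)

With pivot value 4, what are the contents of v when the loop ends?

pivot = 4; lo=0, mid=0, hi=7
v[mid]=8>4: swap v[0],v[7]; hi=6 → [4,8,5,5,4,7,7,8]
v[mid]=4=4: mid=1
v[mid]=8>4: swap v[1],v[6]; hi=5 → [4,7,5,5,4,7,8,8]
v[mid]=7>4: swap v[1],v[5]; hi=4 → [4,7,5,5,4,7,8,8]
v[mid]=7>4: swap v[1],v[4]; hi=3 → [4,4,5,5,7,7,8,8]
v[mid]=4=4: mid=2
v[mid]=5>4: swap v[2],v[3]; hi=2 → [4,4,5,5,7,7,8,8]
v[mid]=5>4: swap v[2],v[2]; hi=1 → [4,4,5,5,7,7,8,8]
end: lo=0, hi=1; v = [4,4,5,5,7,7,8,8]

[4,4,5,5,7,7,8,8]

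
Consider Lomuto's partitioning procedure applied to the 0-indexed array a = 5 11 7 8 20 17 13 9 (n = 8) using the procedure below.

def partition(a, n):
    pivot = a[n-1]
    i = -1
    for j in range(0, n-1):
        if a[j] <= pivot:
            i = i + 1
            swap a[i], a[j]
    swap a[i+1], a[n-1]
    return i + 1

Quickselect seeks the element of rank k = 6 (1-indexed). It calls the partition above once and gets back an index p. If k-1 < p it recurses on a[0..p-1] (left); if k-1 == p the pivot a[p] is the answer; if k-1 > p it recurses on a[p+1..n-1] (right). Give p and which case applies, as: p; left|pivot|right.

pivot=9, i=-1
j=0: 5≤9, i=0, swap(0,0) ⇒ 5 11 7 8 20 17 13 9
j=1: 11>9, skip
j=2: 7≤9, i=1, swap(1,2) ⇒ 5 7 11 8 20 17 13 9
j=3: 8≤9, i=2, swap(2,3) ⇒ 5 7 8 11 20 17 13 9
j=4: 20>9, skip
j=5: 17>9, skip
j=6: 13>9, skip
swap(3,7) ⇒ 5 7 8 9 20 17 13 11; return 3
p = 3; k-1 = 5 > 3 ⇒ right

3; right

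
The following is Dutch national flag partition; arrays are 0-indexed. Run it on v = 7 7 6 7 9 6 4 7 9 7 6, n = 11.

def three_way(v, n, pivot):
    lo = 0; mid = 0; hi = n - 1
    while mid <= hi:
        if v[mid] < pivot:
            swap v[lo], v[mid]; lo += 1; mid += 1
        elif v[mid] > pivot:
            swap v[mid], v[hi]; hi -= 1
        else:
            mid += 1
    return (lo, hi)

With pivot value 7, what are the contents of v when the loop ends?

pivot = 7; lo=0, mid=0, hi=10
v[mid]=7=7: mid=1
v[mid]=7=7: mid=2
v[mid]=6<7: swap v[0],v[2]; lo=1,mid=3 → 6 7 7 7 9 6 4 7 9 7 6
v[mid]=7=7: mid=4
v[mid]=9>7: swap v[4],v[10]; hi=9 → 6 7 7 7 6 6 4 7 9 7 9
v[mid]=6<7: swap v[1],v[4]; lo=2,mid=5 → 6 6 7 7 7 6 4 7 9 7 9
v[mid]=6<7: swap v[2],v[5]; lo=3,mid=6 → 6 6 6 7 7 7 4 7 9 7 9
v[mid]=4<7: swap v[3],v[6]; lo=4,mid=7 → 6 6 6 4 7 7 7 7 9 7 9
v[mid]=7=7: mid=8
v[mid]=9>7: swap v[8],v[9]; hi=8 → 6 6 6 4 7 7 7 7 7 9 9
v[mid]=7=7: mid=9
end: lo=4, hi=8; v = 6 6 6 4 7 7 7 7 7 9 9

6 6 6 4 7 7 7 7 7 9 9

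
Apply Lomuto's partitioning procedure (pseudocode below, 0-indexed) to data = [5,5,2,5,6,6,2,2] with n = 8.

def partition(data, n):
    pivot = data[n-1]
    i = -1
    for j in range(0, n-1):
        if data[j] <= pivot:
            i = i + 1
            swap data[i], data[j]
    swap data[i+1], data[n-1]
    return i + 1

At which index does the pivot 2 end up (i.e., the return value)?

pivot = data[7] = 2; i = -1
j=0: data[0]=5 > 2 → no swap
j=1: data[1]=5 > 2 → no swap
j=2: data[2]=2 ≤ 2 → i=0, swap data[0],data[2] → [2,5,5,5,6,6,2,2]
j=3: data[3]=5 > 2 → no swap
j=4: data[4]=6 > 2 → no swap
j=5: data[5]=6 > 2 → no swap
j=6: data[6]=2 ≤ 2 → i=1, swap data[1],data[6] → [2,2,5,5,6,6,5,2]
final swap data[2],data[7] → [2,2,2,5,6,6,5,5]; return 2

2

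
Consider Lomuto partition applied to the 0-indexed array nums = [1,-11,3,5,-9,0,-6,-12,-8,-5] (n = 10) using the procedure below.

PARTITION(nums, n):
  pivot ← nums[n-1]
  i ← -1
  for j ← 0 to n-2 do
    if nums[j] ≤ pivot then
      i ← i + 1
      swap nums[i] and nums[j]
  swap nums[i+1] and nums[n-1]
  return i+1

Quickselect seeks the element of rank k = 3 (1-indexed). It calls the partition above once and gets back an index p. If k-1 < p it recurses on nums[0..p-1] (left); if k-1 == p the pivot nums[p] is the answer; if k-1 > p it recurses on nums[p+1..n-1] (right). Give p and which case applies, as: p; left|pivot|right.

pivot = nums[9] = -5; i = -1
j=0: nums[0]=1 > -5 → no swap
j=1: nums[1]=-11 ≤ -5 → i=0, swap nums[0],nums[1] → [-11,1,3,5,-9,0,-6,-12,-8,-5]
j=2: nums[2]=3 > -5 → no swap
j=3: nums[3]=5 > -5 → no swap
j=4: nums[4]=-9 ≤ -5 → i=1, swap nums[1],nums[4] → [-11,-9,3,5,1,0,-6,-12,-8,-5]
j=5: nums[5]=0 > -5 → no swap
j=6: nums[6]=-6 ≤ -5 → i=2, swap nums[2],nums[6] → [-11,-9,-6,5,1,0,3,-12,-8,-5]
j=7: nums[7]=-12 ≤ -5 → i=3, swap nums[3],nums[7] → [-11,-9,-6,-12,1,0,3,5,-8,-5]
j=8: nums[8]=-8 ≤ -5 → i=4, swap nums[4],nums[8] → [-11,-9,-6,-12,-8,0,3,5,1,-5]
final swap nums[5],nums[9] → [-11,-9,-6,-12,-8,-5,3,5,1,0]; return 5
p = 5; k-1 = 2 < 5 ⇒ left

5; left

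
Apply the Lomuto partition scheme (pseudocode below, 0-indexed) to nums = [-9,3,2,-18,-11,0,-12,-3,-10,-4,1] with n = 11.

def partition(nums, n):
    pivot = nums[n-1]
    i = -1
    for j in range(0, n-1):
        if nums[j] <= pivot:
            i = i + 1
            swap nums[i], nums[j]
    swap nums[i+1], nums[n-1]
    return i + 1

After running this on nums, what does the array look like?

pivot = nums[10] = 1; i = -1
j=0: nums[0]=-9 ≤ 1 → i=0, swap nums[0],nums[0] (no change) → [-9,3,2,-18,-11,0,-12,-3,-10,-4,1]
j=1: nums[1]=3 > 1 → no swap
j=2: nums[2]=2 > 1 → no swap
j=3: nums[3]=-18 ≤ 1 → i=1, swap nums[1],nums[3] → [-9,-18,2,3,-11,0,-12,-3,-10,-4,1]
j=4: nums[4]=-11 ≤ 1 → i=2, swap nums[2],nums[4] → [-9,-18,-11,3,2,0,-12,-3,-10,-4,1]
j=5: nums[5]=0 ≤ 1 → i=3, swap nums[3],nums[5] → [-9,-18,-11,0,2,3,-12,-3,-10,-4,1]
j=6: nums[6]=-12 ≤ 1 → i=4, swap nums[4],nums[6] → [-9,-18,-11,0,-12,3,2,-3,-10,-4,1]
j=7: nums[7]=-3 ≤ 1 → i=5, swap nums[5],nums[7] → [-9,-18,-11,0,-12,-3,2,3,-10,-4,1]
j=8: nums[8]=-10 ≤ 1 → i=6, swap nums[6],nums[8] → [-9,-18,-11,0,-12,-3,-10,3,2,-4,1]
j=9: nums[9]=-4 ≤ 1 → i=7, swap nums[7],nums[9] → [-9,-18,-11,0,-12,-3,-10,-4,2,3,1]
final swap nums[8],nums[10] → [-9,-18,-11,0,-12,-3,-10,-4,1,3,2]; return 8

[-9,-18,-11,0,-12,-3,-10,-4,1,3,2]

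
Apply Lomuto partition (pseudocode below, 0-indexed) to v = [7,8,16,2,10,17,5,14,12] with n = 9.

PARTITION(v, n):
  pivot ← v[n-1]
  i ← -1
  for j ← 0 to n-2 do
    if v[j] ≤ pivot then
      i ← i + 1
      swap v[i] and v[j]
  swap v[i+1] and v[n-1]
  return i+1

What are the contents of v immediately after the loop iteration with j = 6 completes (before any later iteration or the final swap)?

[7,8,2,10,5,17,16,14,12]

pivot=12, i=-1
j=0: 7≤12, i=0, swap(0,0) ⇒ [7,8,16,2,10,17,5,14,12]
j=1: 8≤12, i=1, swap(1,1) ⇒ [7,8,16,2,10,17,5,14,12]
j=2: 16>12, skip
j=3: 2≤12, i=2, swap(2,3) ⇒ [7,8,2,16,10,17,5,14,12]
j=4: 10≤12, i=3, swap(3,4) ⇒ [7,8,2,10,16,17,5,14,12]
j=5: 17>12, skip
j=6: 5≤12, i=4, swap(4,6) ⇒ [7,8,2,10,5,17,16,14,12]
(after j=6) v = [7,8,2,10,5,17,16,14,12]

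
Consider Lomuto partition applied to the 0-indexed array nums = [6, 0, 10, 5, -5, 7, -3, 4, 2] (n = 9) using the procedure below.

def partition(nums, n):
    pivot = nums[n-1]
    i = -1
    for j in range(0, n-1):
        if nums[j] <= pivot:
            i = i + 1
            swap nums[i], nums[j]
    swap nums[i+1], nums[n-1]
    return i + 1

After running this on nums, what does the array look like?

[0, -5, -3, 2, 6, 7, 10, 4, 5]

pivot = nums[8] = 2; i = -1
j=0: nums[0]=6 > 2 → no swap
j=1: nums[1]=0 ≤ 2 → i=0, swap nums[0],nums[1] → [0, 6, 10, 5, -5, 7, -3, 4, 2]
j=2: nums[2]=10 > 2 → no swap
j=3: nums[3]=5 > 2 → no swap
j=4: nums[4]=-5 ≤ 2 → i=1, swap nums[1],nums[4] → [0, -5, 10, 5, 6, 7, -3, 4, 2]
j=5: nums[5]=7 > 2 → no swap
j=6: nums[6]=-3 ≤ 2 → i=2, swap nums[2],nums[6] → [0, -5, -3, 5, 6, 7, 10, 4, 2]
j=7: nums[7]=4 > 2 → no swap
final swap nums[3],nums[8] → [0, -5, -3, 2, 6, 7, 10, 4, 5]; return 3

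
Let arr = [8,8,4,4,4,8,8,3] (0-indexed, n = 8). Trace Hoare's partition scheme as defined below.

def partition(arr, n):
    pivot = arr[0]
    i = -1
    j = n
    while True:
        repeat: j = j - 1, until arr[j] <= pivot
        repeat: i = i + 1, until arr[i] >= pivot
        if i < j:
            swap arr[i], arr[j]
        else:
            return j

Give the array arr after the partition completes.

pivot=8
j stops at 7 (3), i stops at 0 (8); swap ⇒ [3,8,4,4,4,8,8,8]
j stops at 6 (8), i stops at 1 (8); swap ⇒ [3,8,4,4,4,8,8,8]
j stops at 5, i stops at 5; i≥j ⇒ return 5. arr=[3,8,4,4,4,8,8,8]

[3,8,4,4,4,8,8,8]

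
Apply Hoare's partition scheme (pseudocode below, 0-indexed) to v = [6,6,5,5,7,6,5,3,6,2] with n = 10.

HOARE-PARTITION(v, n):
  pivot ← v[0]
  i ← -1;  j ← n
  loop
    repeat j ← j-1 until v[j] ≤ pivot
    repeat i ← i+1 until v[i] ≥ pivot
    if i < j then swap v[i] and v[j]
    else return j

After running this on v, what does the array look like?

[2,6,5,5,3,5,6,7,6,6]

pivot = v[0] = 6; i = -1, j = 10
j→9 (v[9]=2≤6), i→0 (v[0]=6≥6); i<j, swap → [2,6,5,5,7,6,5,3,6,6]
j→8 (v[8]=6≤6), i→1 (v[1]=6≥6); i<j, swap → [2,6,5,5,7,6,5,3,6,6]
j→7 (v[7]=3≤6), i→4 (v[4]=7≥6); i<j, swap → [2,6,5,5,3,6,5,7,6,6]
j→6 (v[6]=5≤6), i→5 (v[5]=6≥6); i<j, swap → [2,6,5,5,3,5,6,7,6,6]
j→5, i→6; i≥j, return j=5. v = [2,6,5,5,3,5,6,7,6,6]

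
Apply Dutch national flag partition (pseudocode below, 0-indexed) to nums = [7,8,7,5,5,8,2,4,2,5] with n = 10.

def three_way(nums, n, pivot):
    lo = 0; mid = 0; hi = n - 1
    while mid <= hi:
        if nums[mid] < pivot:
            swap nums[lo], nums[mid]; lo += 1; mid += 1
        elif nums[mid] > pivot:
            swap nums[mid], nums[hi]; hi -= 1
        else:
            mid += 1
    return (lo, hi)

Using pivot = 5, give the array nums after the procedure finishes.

pivot = 5; lo=0, mid=0, hi=9
nums[mid]=7>5: swap nums[0],nums[9]; hi=8 → [5,8,7,5,5,8,2,4,2,7]
nums[mid]=5=5: mid=1
nums[mid]=8>5: swap nums[1],nums[8]; hi=7 → [5,2,7,5,5,8,2,4,8,7]
nums[mid]=2<5: swap nums[0],nums[1]; lo=1,mid=2 → [2,5,7,5,5,8,2,4,8,7]
nums[mid]=7>5: swap nums[2],nums[7]; hi=6 → [2,5,4,5,5,8,2,7,8,7]
nums[mid]=4<5: swap nums[1],nums[2]; lo=2,mid=3 → [2,4,5,5,5,8,2,7,8,7]
nums[mid]=5=5: mid=4
nums[mid]=5=5: mid=5
nums[mid]=8>5: swap nums[5],nums[6]; hi=5 → [2,4,5,5,5,2,8,7,8,7]
nums[mid]=2<5: swap nums[2],nums[5]; lo=3,mid=6 → [2,4,2,5,5,5,8,7,8,7]
end: lo=3, hi=5; nums = [2,4,2,5,5,5,8,7,8,7]

[2,4,2,5,5,5,8,7,8,7]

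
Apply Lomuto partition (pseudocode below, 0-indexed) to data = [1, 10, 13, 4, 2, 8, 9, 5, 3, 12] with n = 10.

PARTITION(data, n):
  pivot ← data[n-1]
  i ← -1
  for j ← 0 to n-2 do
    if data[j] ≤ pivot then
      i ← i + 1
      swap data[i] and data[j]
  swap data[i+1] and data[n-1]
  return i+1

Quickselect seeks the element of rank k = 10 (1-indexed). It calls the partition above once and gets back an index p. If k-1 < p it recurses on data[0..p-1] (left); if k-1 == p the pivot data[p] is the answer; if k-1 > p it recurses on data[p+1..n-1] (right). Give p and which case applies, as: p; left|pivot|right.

pivot = data[9] = 12; i = -1
j=0: data[0]=1 ≤ 12 → i=0, swap data[0],data[0] (no change) → [1, 10, 13, 4, 2, 8, 9, 5, 3, 12]
j=1: data[1]=10 ≤ 12 → i=1, swap data[1],data[1] (no change) → [1, 10, 13, 4, 2, 8, 9, 5, 3, 12]
j=2: data[2]=13 > 12 → no swap
j=3: data[3]=4 ≤ 12 → i=2, swap data[2],data[3] → [1, 10, 4, 13, 2, 8, 9, 5, 3, 12]
j=4: data[4]=2 ≤ 12 → i=3, swap data[3],data[4] → [1, 10, 4, 2, 13, 8, 9, 5, 3, 12]
j=5: data[5]=8 ≤ 12 → i=4, swap data[4],data[5] → [1, 10, 4, 2, 8, 13, 9, 5, 3, 12]
j=6: data[6]=9 ≤ 12 → i=5, swap data[5],data[6] → [1, 10, 4, 2, 8, 9, 13, 5, 3, 12]
j=7: data[7]=5 ≤ 12 → i=6, swap data[6],data[7] → [1, 10, 4, 2, 8, 9, 5, 13, 3, 12]
j=8: data[8]=3 ≤ 12 → i=7, swap data[7],data[8] → [1, 10, 4, 2, 8, 9, 5, 3, 13, 12]
final swap data[8],data[9] → [1, 10, 4, 2, 8, 9, 5, 3, 12, 13]; return 8
p = 8; k-1 = 9 > 8 ⇒ right

8; right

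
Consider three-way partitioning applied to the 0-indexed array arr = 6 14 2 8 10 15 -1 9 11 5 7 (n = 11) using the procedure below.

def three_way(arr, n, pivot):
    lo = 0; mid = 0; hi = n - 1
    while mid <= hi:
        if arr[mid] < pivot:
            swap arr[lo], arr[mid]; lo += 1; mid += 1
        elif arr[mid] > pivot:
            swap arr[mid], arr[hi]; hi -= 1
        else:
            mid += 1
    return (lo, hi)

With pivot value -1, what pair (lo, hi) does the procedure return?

lo=0 mid=0 hi=10
6>-1: swap(0,10), hi=9 ⇒ 7 14 2 8 10 15 -1 9 11 5 6
7>-1: swap(0,9), hi=8 ⇒ 5 14 2 8 10 15 -1 9 11 7 6
5>-1: swap(0,8), hi=7 ⇒ 11 14 2 8 10 15 -1 9 5 7 6
11>-1: swap(0,7), hi=6 ⇒ 9 14 2 8 10 15 -1 11 5 7 6
9>-1: swap(0,6), hi=5 ⇒ -1 14 2 8 10 15 9 11 5 7 6
-1=-1: mid=1
14>-1: swap(1,5), hi=4 ⇒ -1 15 2 8 10 14 9 11 5 7 6
15>-1: swap(1,4), hi=3 ⇒ -1 10 2 8 15 14 9 11 5 7 6
10>-1: swap(1,3), hi=2 ⇒ -1 8 2 10 15 14 9 11 5 7 6
8>-1: swap(1,2), hi=1 ⇒ -1 2 8 10 15 14 9 11 5 7 6
2>-1: swap(1,1), hi=0 ⇒ -1 2 8 10 15 14 9 11 5 7 6
done. lo=0 hi=0; arr=-1 2 8 10 15 14 9 11 5 7 6

(0, 0)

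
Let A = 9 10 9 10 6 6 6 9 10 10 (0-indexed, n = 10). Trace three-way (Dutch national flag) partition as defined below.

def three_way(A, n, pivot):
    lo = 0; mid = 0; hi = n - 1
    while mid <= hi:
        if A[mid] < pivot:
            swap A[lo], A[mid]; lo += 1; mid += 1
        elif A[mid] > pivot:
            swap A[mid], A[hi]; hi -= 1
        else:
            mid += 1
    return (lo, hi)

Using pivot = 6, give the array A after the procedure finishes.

lo=0 mid=0 hi=9
9>6: swap(0,9), hi=8 ⇒ 10 10 9 10 6 6 6 9 10 9
10>6: swap(0,8), hi=7 ⇒ 10 10 9 10 6 6 6 9 10 9
10>6: swap(0,7), hi=6 ⇒ 9 10 9 10 6 6 6 10 10 9
9>6: swap(0,6), hi=5 ⇒ 6 10 9 10 6 6 9 10 10 9
6=6: mid=1
10>6: swap(1,5), hi=4 ⇒ 6 6 9 10 6 10 9 10 10 9
6=6: mid=2
9>6: swap(2,4), hi=3 ⇒ 6 6 6 10 9 10 9 10 10 9
6=6: mid=3
10>6: swap(3,3), hi=2 ⇒ 6 6 6 10 9 10 9 10 10 9
done. lo=0 hi=2; A=6 6 6 10 9 10 9 10 10 9

6 6 6 10 9 10 9 10 10 9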